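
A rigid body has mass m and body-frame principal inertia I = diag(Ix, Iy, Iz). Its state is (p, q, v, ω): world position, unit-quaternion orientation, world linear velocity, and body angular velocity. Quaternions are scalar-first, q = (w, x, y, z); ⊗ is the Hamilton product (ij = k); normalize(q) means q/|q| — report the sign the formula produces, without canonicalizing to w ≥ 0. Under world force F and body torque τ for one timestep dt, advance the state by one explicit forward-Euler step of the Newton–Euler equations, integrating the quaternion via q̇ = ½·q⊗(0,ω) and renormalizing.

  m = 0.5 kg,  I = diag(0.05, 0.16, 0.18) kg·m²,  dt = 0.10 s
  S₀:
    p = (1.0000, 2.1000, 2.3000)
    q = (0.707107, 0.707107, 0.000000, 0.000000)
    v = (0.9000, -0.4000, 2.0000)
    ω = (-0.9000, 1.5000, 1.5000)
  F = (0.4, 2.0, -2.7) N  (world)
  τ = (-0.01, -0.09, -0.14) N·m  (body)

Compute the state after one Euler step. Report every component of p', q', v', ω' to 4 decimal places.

p' = (1.0900, 2.0600, 2.5000)
q' = (0.7341, 0.6708, 0.0000, 0.1054)
v' = (0.9800, 0.0000, 1.4600)
ω' = (-1.0100, 1.3341, 1.5047)

a = F/m = (0.8000, 4.0000, -5.4000)
new position p' = (1.0900, 2.0600, 2.5000)
new velocity v' = (0.9800, 0.0000, 1.4600)
α = I⁻¹(τ − ω×Iω) = (-1.1000, -1.6594, 0.0472)
ω' = ω + α·dt = (-1.0100, 1.3341, 1.5047)
Hamilton product q⊗(0,ω) = (0.6363963, -0.6363963, 0.0000000, 2.1213210)
updated quaternion q' = (0.7341, 0.6708, 0.0000, 0.1054)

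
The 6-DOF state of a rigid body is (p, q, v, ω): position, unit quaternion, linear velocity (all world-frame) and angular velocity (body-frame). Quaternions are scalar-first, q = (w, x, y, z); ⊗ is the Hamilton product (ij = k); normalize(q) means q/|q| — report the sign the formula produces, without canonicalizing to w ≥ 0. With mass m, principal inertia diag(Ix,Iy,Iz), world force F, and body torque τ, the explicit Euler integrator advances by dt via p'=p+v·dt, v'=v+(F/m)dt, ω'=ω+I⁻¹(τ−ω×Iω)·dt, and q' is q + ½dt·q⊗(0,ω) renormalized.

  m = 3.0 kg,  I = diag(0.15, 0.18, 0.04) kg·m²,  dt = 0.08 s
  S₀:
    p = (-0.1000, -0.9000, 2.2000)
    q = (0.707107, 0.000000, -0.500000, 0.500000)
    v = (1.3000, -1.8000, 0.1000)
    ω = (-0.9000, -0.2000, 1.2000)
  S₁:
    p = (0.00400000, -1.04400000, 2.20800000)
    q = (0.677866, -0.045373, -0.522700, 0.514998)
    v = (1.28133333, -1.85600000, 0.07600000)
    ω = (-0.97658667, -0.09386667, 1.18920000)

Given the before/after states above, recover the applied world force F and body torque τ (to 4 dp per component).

ω₁ − ω₀ = (-0.07658667, 0.10613333, -0.01080000)
precession coupling = (0.0336, -0.1188, 0.0054)
applied torque τ = (-0.1100, 0.1200, 0.0000)
v₁ − v₀ = (-0.01866667, -0.05600000, -0.02400000)
applied force F = (-0.7000, -2.1000, -0.9000)

F = (-0.7000, -2.1000, -0.9000)
τ = (-0.1100, 0.1200, 0.0000)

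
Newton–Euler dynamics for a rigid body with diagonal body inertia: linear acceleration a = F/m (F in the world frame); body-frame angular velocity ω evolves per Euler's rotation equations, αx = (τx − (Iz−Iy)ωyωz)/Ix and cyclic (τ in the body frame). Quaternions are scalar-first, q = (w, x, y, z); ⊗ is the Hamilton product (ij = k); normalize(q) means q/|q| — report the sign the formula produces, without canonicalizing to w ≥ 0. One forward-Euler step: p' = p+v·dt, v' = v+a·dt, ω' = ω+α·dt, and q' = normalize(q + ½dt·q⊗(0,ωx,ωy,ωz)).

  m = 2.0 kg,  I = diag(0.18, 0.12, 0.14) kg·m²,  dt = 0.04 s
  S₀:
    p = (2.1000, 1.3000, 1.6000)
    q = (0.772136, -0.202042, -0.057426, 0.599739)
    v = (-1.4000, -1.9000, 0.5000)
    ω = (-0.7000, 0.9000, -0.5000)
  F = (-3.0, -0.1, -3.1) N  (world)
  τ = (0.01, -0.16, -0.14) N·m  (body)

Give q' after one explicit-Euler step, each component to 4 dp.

q' = (0.7761, -0.2230, -0.0539, 0.5874)

2q̇ = q⊗(0,ω) = (0.2101235, -1.0515473, 0.1740841, -0.6081040)
q' = normalize(q + ½dt·q⊗(0,ω)) = (0.7761, -0.2230, -0.0539, 0.5874)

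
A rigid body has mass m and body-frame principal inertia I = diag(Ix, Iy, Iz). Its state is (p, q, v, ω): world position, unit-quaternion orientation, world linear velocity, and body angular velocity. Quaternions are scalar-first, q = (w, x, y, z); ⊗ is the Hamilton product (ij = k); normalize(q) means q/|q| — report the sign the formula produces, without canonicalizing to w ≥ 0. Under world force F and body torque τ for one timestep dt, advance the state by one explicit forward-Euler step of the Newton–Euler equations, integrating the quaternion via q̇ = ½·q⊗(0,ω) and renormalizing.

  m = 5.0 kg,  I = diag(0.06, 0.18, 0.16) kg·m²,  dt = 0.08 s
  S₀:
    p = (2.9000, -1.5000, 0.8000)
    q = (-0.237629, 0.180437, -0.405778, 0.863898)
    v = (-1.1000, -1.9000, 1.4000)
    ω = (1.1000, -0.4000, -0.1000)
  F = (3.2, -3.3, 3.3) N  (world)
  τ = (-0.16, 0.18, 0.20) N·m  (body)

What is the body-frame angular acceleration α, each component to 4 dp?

α = (-2.6533, 0.9389, 1.5800)

gyro term ω×Iω = (-0.0008, 0.0110, -0.0528)
α = I⁻¹(τ − ω×Iω) = (-2.6533, 0.9389, 1.5800)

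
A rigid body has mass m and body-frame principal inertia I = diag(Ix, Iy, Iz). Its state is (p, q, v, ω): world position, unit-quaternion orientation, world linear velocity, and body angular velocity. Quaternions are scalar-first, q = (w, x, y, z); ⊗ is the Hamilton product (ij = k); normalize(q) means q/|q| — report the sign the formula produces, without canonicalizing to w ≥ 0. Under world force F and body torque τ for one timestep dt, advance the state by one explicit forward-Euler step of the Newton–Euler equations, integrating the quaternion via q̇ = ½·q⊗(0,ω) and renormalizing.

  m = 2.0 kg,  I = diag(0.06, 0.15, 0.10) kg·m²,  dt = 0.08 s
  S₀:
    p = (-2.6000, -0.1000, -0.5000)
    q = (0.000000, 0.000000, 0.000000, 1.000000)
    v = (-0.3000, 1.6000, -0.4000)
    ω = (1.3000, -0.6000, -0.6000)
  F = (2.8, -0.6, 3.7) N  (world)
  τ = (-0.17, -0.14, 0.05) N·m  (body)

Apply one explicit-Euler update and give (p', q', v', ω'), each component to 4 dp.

(τ − ω×Iω)/I = (-2.5333, -1.1413, 1.2020)
new body rate ω' = (1.0973, -0.6913, -0.5038)
2q̇ = q⊗(0,ω) = (0.6000000, 0.6000000, 1.3000000, 0.0000000)
q + ½dt·q⊗(0,ω), renormalized = (0.0240, 0.0240, 0.0519, 0.9981)
p + v·dt = (-2.6240, 0.0280, -0.5320)
v + (F/m)dt = (-0.1880, 1.5760, -0.2520)

p' = (-2.6240, 0.0280, -0.5320)
q' = (0.0240, 0.0240, 0.0519, 0.9981)
v' = (-0.1880, 1.5760, -0.2520)
ω' = (1.0973, -0.6913, -0.5038)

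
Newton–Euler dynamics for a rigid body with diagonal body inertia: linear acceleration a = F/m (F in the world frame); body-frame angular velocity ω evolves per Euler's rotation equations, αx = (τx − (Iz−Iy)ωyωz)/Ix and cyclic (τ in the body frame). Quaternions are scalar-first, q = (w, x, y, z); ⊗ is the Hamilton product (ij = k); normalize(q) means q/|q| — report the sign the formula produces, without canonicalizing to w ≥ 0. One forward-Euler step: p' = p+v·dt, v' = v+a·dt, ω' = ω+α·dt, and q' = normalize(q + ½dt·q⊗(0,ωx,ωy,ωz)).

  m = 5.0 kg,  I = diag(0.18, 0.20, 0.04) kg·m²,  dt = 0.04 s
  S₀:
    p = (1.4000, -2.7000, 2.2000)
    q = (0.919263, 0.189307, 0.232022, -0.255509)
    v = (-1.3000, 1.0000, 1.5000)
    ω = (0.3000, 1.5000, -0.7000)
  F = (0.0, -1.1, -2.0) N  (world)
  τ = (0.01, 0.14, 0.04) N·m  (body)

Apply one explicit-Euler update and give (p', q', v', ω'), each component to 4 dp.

new position p' = (1.3480, -2.6600, 2.2600)
v' = v + a·dt = (-1.3000, 0.9912, 1.4840)
α = I⁻¹(τ − ω×Iω) = (-0.8778, 0.8470, 0.7750)
ω + α·dt = (0.2649, 1.5339, -0.6690)
Hamilton product q⊗(0,ω) = (-0.5836814, 0.4966270, 1.4347567, -0.4291302)
q + ½dt·q⊗(0,ω), renormalized = (0.9071, 0.1991, 0.2606, -0.2639)

p' = (1.3480, -2.6600, 2.2600)
q' = (0.9071, 0.1991, 0.2606, -0.2639)
v' = (-1.3000, 0.9912, 1.4840)
ω' = (0.2649, 1.5339, -0.6690)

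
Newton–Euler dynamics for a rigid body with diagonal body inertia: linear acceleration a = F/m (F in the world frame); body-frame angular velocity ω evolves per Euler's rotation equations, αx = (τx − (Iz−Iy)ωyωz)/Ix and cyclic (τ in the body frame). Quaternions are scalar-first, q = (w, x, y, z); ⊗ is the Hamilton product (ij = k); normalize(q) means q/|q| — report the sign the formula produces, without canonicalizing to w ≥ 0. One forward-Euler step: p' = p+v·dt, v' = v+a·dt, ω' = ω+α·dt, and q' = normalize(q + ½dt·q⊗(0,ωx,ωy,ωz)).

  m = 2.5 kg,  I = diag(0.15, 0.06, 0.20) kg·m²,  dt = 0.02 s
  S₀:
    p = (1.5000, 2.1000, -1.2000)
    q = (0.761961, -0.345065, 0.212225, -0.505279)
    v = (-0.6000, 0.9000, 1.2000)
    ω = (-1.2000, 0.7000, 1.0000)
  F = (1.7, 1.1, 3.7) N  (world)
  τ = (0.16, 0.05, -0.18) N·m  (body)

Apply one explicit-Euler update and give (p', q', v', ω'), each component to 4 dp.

gyro term ω×Iω = (0.0980, 0.0600, 0.0756)
α = I⁻¹(τ − ω×Iω) = (0.4133, -0.1667, -1.2780)
ω + α·dt = (-1.1917, 0.6967, 0.9744)
Hamilton product q⊗(0,ω) = (-0.0573565, -0.3484329, 1.4847725, 0.7750855)
q' = normalize(q + ½dt·q⊗(0,ω)) = (0.7613, -0.3485, 0.2270, -0.4975)
a = F/m = (0.6800, 0.4400, 1.4800)
p + v·dt = (1.4880, 2.1180, -1.1760)
v + (F/m)dt = (-0.5864, 0.9088, 1.2296)

p' = (1.4880, 2.1180, -1.1760)
q' = (0.7613, -0.3485, 0.2270, -0.4975)
v' = (-0.5864, 0.9088, 1.2296)
ω' = (-1.1917, 0.6967, 0.9744)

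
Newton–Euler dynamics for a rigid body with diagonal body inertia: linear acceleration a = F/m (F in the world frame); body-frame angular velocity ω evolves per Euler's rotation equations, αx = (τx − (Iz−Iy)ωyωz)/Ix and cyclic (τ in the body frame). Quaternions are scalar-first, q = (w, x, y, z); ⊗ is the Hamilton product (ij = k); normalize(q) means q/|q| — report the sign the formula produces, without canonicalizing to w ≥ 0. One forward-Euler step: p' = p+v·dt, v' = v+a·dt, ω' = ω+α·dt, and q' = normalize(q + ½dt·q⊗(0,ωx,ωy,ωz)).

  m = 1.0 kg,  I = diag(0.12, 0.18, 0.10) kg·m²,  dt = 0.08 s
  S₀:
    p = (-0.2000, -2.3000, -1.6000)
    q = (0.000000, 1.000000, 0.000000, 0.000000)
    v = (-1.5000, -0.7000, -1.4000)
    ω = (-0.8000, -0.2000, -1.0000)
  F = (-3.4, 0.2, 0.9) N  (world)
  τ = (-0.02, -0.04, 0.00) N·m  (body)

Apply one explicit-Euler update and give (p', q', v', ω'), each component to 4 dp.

p + v·dt = (-0.3200, -2.3560, -1.7120)
v' = v + a·dt = (-1.7720, -0.6840, -1.3280)
angular accel α = (-0.0333, -0.3111, -0.0960)
ω + α·dt = (-0.8027, -0.2249, -1.0077)
Hamilton product q⊗(0,ω) = (0.8000000, 0.0000000, 1.0000000, -0.2000000)
q' = normalize(q + ½dt·q⊗(0,ω)) = (0.0320, 0.9987, 0.0399, -0.0080)

p' = (-0.3200, -2.3560, -1.7120)
q' = (0.0320, 0.9987, 0.0399, -0.0080)
v' = (-1.7720, -0.6840, -1.3280)
ω' = (-0.8027, -0.2249, -1.0077)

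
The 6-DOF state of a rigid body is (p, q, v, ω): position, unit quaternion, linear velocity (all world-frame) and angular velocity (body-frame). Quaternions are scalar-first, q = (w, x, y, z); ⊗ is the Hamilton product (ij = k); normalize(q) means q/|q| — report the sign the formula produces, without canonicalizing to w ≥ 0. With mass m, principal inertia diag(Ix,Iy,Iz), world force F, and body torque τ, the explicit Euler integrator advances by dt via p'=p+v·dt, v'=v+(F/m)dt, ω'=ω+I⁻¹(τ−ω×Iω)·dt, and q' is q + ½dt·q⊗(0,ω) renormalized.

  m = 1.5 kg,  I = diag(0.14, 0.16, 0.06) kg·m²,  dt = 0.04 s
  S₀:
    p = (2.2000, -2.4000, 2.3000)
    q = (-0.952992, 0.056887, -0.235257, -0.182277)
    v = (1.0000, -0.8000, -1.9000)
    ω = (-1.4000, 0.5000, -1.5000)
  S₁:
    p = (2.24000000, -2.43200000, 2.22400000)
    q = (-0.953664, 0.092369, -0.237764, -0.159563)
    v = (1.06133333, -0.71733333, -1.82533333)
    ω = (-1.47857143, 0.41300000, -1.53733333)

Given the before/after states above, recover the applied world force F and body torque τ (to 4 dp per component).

rate change Δω = (-0.07857143, -0.08700000, -0.03733333)
gyro term ω₀×Iω₀ = (0.0750, 0.1680, -0.0140)
τ = I·(Δω/dt) + ω₀×(Iω₀) = (-0.2000, -0.1800, -0.0700)
Δv = v₁−v₀ = (0.06133333, 0.08266667, 0.07466667)
applied force F = (2.3000, 3.1000, 2.8000)

F = (2.3000, 3.1000, 2.8000)
τ = (-0.2000, -0.1800, -0.0700)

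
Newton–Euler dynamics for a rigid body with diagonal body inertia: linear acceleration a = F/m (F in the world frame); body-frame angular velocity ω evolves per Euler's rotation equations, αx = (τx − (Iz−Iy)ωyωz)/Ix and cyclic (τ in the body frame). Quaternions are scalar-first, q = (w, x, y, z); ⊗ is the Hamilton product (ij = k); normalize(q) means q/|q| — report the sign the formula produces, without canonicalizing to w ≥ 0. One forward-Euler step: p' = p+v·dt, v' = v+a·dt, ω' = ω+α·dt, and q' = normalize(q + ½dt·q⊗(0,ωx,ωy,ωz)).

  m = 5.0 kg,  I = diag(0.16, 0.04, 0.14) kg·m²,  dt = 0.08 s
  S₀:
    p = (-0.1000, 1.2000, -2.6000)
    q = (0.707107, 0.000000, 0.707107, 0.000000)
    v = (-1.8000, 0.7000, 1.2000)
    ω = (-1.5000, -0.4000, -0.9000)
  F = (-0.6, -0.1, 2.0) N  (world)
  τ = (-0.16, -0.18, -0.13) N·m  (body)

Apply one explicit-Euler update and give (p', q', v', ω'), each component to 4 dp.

precession coupling ω×(Iω) = (0.0360, 0.0270, -0.0720)
(τ − ω×Iω)/I = (-1.2250, -5.1750, -0.4143)
ω + α·dt = (-1.5980, -0.8140, -0.9331)
2q̇ = q⊗(0,ω) = (0.2828428, -1.6970568, -0.2828428, 0.4242642)
updated quaternion q' = (0.7166, -0.0677, 0.6940, 0.0169)
a = F/m = (-0.1200, -0.0200, 0.4000)
p' = p + v·dt = (-0.2440, 1.2560, -2.5040)
new velocity v' = (-1.8096, 0.6984, 1.2320)

p' = (-0.2440, 1.2560, -2.5040)
q' = (0.7166, -0.0677, 0.6940, 0.0169)
v' = (-1.8096, 0.6984, 1.2320)
ω' = (-1.5980, -0.8140, -0.9331)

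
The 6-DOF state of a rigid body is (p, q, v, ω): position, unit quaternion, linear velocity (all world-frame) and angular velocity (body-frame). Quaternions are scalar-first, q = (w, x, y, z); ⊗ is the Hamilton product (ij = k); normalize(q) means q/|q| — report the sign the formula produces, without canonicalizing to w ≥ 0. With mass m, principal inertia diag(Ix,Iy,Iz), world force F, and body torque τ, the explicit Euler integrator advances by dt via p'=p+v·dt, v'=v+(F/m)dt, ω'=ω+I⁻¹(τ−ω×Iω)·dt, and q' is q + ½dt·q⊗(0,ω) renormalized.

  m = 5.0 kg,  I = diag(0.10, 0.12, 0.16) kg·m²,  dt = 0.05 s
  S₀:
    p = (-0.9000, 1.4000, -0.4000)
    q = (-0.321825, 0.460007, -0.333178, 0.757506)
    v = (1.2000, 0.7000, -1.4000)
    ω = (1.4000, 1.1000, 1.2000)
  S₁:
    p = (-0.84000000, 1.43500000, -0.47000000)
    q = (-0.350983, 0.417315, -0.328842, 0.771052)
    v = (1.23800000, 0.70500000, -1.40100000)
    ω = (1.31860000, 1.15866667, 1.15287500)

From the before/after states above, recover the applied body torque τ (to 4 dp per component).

rate change Δω = (-0.08140000, 0.05866667, -0.04712500)
I·α + gyro = (-0.1100, 0.0400, -0.1200)

τ = (-0.1100, 0.0400, -0.1200)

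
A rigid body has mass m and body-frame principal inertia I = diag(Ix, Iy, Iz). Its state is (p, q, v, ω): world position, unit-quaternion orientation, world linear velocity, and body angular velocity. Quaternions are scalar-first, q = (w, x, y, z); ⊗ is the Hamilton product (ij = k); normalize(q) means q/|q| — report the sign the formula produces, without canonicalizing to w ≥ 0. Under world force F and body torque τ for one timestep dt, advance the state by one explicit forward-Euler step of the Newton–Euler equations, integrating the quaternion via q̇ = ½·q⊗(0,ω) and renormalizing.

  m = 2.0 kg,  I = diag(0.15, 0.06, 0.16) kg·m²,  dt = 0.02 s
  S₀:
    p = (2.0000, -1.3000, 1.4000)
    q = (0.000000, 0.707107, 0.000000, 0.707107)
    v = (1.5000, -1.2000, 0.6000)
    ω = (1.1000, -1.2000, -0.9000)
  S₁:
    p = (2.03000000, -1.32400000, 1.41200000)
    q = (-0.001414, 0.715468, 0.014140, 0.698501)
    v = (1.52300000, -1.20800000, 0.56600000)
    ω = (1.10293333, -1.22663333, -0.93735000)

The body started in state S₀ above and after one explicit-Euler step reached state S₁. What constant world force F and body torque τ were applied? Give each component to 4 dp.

Δv = v₁−v₀ = (0.02300000, -0.00800000, -0.03400000)
m·(v₁−v₀)/dt = (2.3000, -0.8000, -3.4000)
Δω = ω₁−ω₀ = (0.00293333, -0.02663333, -0.03735000)
I·α + gyro = (0.1300, -0.0700, -0.1800)

F = (2.3000, -0.8000, -3.4000)
τ = (0.1300, -0.0700, -0.1800)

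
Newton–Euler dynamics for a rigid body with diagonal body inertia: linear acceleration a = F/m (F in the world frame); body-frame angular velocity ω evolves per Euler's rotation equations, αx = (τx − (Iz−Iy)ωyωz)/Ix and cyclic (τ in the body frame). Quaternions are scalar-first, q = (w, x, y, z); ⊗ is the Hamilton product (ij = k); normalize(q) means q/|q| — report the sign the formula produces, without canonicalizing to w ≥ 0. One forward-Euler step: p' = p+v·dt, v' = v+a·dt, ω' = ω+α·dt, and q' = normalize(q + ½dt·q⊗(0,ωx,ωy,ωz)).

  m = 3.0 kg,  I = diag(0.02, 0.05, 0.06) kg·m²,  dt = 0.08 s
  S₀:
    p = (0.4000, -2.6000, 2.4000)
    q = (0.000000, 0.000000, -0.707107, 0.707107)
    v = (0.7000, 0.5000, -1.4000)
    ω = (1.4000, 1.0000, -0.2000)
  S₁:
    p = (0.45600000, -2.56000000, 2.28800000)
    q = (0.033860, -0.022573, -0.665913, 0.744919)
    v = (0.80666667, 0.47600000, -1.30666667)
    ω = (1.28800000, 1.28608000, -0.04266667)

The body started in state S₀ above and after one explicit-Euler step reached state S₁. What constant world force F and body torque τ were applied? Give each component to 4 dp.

v₁ − v₀ = (0.10666667, -0.02400000, 0.09333333)
applied force F = (4.0000, -0.9000, 3.5000)
Δω = ω₁−ω₀ = (-0.11200000, 0.28608000, 0.15733333)
precession coupling = (-0.0020, 0.0112, 0.0420)
τ = I·(Δω/dt) + ω₀×(Iω₀) = (-0.0300, 0.1900, 0.1600)

F = (4.0000, -0.9000, 3.5000)
τ = (-0.0300, 0.1900, 0.1600)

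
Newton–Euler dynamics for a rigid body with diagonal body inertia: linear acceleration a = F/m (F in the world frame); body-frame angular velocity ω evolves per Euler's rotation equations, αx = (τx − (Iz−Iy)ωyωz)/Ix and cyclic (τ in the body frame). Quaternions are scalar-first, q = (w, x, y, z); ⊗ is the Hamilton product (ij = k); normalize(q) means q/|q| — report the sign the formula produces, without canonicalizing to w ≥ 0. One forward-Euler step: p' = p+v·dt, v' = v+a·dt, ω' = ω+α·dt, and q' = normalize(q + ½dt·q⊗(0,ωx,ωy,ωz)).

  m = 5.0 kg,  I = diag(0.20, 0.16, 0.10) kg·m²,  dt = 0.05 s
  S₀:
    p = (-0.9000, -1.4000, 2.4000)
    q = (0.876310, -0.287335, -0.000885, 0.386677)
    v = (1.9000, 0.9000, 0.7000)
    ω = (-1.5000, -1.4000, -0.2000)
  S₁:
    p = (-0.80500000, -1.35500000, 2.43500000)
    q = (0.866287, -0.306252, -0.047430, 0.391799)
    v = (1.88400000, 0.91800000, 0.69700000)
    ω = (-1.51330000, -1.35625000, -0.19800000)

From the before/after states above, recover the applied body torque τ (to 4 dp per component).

τ = (-0.0700, 0.1700, -0.0800)

rate change Δω = (-0.01330000, 0.04375000, 0.00200000)
precession coupling = (-0.0168, 0.0300, -0.0840)
τ = I·(Δω/dt) + ω₀×(Iω₀) = (-0.0700, 0.1700, -0.0800)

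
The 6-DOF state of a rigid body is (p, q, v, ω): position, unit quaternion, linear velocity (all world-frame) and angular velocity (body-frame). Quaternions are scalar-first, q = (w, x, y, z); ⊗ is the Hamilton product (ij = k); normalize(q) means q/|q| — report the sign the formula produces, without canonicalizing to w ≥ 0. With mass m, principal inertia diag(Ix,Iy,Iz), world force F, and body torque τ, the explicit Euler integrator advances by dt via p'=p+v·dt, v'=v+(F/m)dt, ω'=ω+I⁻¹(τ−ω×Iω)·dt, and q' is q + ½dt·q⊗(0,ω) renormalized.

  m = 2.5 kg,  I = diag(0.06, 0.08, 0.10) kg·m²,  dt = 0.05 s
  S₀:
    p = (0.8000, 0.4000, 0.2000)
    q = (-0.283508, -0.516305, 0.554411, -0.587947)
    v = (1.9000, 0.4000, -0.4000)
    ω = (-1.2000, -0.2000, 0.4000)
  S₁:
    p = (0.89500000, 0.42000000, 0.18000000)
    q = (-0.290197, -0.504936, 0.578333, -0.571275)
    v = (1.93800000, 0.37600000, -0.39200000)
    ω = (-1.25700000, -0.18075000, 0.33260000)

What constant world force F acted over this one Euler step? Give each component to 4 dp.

F = (1.9000, -1.2000, 0.4000)

Δv = v₁−v₀ = (0.03800000, -0.02400000, 0.00800000)
applied force F = (1.9000, -1.2000, 0.4000)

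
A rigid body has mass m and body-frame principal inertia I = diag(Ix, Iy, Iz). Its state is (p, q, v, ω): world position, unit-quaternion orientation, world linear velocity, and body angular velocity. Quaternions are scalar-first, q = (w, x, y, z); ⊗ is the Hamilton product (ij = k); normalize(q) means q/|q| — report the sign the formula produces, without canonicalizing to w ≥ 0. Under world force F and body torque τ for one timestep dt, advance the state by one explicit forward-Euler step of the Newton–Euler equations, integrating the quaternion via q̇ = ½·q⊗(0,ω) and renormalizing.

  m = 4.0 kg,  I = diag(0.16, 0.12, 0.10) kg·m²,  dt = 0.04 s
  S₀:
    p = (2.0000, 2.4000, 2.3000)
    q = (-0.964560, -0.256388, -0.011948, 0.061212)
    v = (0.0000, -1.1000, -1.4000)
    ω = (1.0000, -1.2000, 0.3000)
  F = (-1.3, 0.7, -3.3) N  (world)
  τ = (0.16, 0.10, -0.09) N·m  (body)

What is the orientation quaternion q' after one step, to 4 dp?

q' = (-0.9596, -0.2741, 0.0140, 0.0618)

2q̇ = q⊗(0,ω) = (0.2236868, -0.8946900, 1.2956004, 0.0302456)
q' = normalize(q + ½dt·q⊗(0,ω)) = (-0.9596, -0.2741, 0.0140, 0.0618)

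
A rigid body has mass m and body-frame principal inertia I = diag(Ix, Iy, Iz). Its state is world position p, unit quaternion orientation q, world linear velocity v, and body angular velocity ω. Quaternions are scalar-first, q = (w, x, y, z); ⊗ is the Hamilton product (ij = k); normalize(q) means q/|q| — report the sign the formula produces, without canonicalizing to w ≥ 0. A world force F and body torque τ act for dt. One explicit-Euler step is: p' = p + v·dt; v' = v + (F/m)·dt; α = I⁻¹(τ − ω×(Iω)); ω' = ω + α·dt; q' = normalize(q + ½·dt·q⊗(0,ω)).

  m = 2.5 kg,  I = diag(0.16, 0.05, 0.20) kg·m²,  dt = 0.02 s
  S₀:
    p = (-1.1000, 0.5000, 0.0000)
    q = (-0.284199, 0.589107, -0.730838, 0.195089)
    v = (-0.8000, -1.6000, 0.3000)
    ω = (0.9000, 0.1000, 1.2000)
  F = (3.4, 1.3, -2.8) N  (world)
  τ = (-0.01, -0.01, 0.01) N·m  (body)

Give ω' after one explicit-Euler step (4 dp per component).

ω' = (0.8965, 0.1133, 1.2020)

ω×(Iω) gyroscopic = (0.0180, -0.0432, -0.0099)
(τ − ω×Iω)/I = (-0.1750, 0.6640, 0.0995)
ω + α·dt = (0.8965, 0.1133, 1.2020)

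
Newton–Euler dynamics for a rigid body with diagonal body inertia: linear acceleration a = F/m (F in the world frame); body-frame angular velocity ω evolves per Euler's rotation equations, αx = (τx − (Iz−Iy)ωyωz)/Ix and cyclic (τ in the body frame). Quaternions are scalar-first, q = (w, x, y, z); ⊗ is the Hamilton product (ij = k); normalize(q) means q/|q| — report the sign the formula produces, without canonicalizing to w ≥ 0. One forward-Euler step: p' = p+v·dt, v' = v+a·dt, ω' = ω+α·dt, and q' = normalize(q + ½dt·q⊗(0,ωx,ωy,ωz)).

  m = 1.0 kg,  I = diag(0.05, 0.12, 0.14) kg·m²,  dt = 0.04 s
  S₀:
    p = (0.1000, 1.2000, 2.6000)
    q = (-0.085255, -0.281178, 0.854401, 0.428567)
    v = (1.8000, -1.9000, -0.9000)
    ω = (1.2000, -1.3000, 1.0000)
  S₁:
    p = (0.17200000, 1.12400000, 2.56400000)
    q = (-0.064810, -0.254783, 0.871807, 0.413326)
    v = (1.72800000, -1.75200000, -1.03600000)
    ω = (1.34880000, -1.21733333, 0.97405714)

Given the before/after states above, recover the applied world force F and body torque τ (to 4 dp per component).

Δv = v₁−v₀ = (-0.07200000, 0.14800000, -0.13600000)
applied force F = (-1.8000, 3.7000, -3.4000)
rate change Δω = (0.14880000, 0.08266667, -0.02594286)
gyro term ω₀×Iω₀ = (-0.0260, -0.1080, -0.1092)
I·α + gyro = (0.1600, 0.1400, -0.2000)

F = (-1.8000, 3.7000, -3.4000)
τ = (0.1600, 0.1400, -0.2000)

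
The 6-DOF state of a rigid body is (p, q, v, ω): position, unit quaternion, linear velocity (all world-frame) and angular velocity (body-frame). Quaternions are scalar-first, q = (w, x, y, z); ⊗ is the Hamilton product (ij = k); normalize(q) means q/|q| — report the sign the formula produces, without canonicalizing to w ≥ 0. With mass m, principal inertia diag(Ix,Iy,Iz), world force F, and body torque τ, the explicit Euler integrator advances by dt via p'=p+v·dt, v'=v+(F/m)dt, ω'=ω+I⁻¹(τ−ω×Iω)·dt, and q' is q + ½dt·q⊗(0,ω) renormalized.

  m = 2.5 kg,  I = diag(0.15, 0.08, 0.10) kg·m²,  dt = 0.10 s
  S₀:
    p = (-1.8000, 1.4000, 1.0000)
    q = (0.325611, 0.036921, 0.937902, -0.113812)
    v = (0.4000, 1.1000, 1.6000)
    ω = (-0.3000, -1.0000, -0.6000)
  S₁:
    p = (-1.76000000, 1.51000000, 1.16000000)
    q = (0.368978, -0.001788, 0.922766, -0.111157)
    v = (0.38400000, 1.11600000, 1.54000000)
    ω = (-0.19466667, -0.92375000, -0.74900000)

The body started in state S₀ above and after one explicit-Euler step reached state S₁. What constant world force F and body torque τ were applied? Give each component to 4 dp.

F = (-0.4000, 0.4000, -1.5000)
τ = (0.1700, 0.0700, -0.1700)

ω₁ − ω₀ = (0.10533333, 0.07625000, -0.14900000)
τ = I·(Δω/dt) + ω₀×(Iω₀) = (0.1700, 0.0700, -0.1700)
Δv = v₁−v₀ = (-0.01600000, 0.01600000, -0.06000000)
m·(v₁−v₀)/dt = (-0.4000, 0.4000, -1.5000)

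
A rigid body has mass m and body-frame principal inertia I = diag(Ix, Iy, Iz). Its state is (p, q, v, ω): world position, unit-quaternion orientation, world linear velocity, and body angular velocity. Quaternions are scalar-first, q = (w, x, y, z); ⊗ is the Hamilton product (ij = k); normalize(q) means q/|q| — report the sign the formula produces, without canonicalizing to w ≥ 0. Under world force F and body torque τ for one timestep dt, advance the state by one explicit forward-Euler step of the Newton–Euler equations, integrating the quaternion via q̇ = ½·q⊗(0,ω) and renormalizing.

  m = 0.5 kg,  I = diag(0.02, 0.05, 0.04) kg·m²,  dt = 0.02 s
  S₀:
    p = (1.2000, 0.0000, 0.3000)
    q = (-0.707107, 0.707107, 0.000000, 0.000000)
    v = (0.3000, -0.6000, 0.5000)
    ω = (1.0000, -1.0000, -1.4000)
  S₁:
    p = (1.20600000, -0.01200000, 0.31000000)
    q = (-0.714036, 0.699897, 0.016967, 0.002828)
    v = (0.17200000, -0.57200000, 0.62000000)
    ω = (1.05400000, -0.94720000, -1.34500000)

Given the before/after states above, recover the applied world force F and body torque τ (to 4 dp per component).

v₁ − v₀ = (-0.12800000, 0.02800000, 0.12000000)
m·(v₁−v₀)/dt = (-3.2000, 0.7000, 3.0000)
ω₁ − ω₀ = (0.05400000, 0.05280000, 0.05500000)
precession coupling = (-0.0140, 0.0280, -0.0300)
τ = I·(Δω/dt) + ω₀×(Iω₀) = (0.0400, 0.1600, 0.0800)

F = (-3.2000, 0.7000, 3.0000)
τ = (0.0400, 0.1600, 0.0800)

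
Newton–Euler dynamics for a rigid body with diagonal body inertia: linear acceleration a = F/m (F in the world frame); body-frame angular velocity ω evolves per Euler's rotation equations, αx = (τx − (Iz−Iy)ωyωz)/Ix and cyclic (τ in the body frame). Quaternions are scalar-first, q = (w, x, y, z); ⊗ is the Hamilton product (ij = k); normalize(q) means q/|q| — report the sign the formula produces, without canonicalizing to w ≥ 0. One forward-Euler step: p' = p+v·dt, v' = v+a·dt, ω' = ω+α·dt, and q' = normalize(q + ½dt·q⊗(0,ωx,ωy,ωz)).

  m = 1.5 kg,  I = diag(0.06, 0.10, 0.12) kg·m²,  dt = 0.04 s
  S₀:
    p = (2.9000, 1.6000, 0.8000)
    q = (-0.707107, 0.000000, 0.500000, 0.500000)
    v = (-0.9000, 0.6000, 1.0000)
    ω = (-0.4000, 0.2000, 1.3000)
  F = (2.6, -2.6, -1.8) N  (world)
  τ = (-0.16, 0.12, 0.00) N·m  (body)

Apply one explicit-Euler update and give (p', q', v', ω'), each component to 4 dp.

ω×(Iω) gyroscopic = (0.0052, 0.0312, -0.0032)
α = I⁻¹(τ − ω×Iω) = (-2.7533, 0.8880, 0.0267)
ω' = ω + α·dt = (-0.5101, 0.2355, 1.3011)
2q̇ = q⊗(0,ω) = (-0.7500000, 0.8328428, -0.3414214, -0.7192391)
q + ½dt·q⊗(0,ω), renormalized = (-0.7218, 0.0167, 0.4930, 0.4854)
p + v·dt = (2.8640, 1.6240, 0.8400)
v' = v + a·dt = (-0.8307, 0.5307, 0.9520)

p' = (2.8640, 1.6240, 0.8400)
q' = (-0.7218, 0.0167, 0.4930, 0.4854)
v' = (-0.8307, 0.5307, 0.9520)
ω' = (-0.5101, 0.2355, 1.3011)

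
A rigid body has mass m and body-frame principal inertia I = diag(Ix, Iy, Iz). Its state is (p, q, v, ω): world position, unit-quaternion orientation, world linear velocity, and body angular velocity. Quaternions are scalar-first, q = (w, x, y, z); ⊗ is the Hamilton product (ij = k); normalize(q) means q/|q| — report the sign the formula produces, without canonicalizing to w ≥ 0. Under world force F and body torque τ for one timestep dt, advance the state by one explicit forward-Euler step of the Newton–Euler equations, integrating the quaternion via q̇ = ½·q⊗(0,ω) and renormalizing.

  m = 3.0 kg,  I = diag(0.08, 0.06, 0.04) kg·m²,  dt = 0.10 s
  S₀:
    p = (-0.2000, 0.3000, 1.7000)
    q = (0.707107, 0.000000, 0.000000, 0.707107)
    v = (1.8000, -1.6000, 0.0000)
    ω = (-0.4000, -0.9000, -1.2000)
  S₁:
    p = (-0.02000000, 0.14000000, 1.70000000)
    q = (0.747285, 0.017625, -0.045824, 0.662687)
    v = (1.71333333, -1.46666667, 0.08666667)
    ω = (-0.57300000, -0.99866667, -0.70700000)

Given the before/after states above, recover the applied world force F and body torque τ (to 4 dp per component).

F = (-2.6000, 4.0000, 2.6000)
τ = (-0.1600, -0.0400, 0.1900)

v₁ − v₀ = (-0.08666667, 0.13333333, 0.08666667)
m·(v₁−v₀)/dt = (-2.6000, 4.0000, 2.6000)
ω₁ − ω₀ = (-0.17300000, -0.09866667, 0.49300000)
I·α + gyro = (-0.1600, -0.0400, 0.1900)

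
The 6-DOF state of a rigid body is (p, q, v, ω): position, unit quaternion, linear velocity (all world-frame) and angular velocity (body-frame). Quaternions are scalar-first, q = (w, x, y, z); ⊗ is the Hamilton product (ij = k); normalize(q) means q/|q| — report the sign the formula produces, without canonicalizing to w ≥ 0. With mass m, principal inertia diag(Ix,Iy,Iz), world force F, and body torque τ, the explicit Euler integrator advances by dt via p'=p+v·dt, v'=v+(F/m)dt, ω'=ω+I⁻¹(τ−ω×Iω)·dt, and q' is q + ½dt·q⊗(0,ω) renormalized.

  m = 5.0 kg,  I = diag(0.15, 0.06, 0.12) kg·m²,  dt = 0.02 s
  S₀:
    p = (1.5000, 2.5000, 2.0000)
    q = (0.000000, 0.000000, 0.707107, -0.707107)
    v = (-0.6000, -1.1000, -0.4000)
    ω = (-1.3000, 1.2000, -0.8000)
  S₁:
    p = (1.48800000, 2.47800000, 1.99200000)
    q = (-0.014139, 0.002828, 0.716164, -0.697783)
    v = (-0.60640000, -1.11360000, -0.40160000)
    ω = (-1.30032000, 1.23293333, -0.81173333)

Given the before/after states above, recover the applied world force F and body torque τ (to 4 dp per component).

rate change Δω = (-0.00032000, 0.03293333, -0.01173333)
gyro term ω₀×Iω₀ = (-0.0576, 0.0312, 0.1404)
τ = I·(Δω/dt) + ω₀×(Iω₀) = (-0.0600, 0.1300, 0.0700)
Δv = v₁−v₀ = (-0.00640000, -0.01360000, -0.00160000)
m·(v₁−v₀)/dt = (-1.6000, -3.4000, -0.4000)

F = (-1.6000, -3.4000, -0.4000)
τ = (-0.0600, 0.1300, 0.0700)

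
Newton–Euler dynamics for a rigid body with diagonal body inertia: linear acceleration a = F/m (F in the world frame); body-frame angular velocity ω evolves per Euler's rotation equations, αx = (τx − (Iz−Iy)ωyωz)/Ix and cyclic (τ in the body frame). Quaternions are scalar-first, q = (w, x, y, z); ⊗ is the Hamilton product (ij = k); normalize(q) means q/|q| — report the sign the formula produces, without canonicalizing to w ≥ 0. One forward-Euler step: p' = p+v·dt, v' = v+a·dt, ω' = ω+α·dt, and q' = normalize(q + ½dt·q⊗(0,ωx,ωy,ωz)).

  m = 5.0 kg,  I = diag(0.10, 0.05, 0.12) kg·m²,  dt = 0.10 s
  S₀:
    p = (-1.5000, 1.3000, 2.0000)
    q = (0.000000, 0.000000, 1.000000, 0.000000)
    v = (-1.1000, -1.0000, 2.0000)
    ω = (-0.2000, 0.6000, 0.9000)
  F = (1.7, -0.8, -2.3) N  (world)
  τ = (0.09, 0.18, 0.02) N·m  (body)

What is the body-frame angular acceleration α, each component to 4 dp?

ω×(Iω) gyroscopic = (0.0378, 0.0036, 0.0060)
α = I⁻¹(τ − ω×Iω) = (0.5220, 3.5280, 0.1167)

α = (0.5220, 3.5280, 0.1167)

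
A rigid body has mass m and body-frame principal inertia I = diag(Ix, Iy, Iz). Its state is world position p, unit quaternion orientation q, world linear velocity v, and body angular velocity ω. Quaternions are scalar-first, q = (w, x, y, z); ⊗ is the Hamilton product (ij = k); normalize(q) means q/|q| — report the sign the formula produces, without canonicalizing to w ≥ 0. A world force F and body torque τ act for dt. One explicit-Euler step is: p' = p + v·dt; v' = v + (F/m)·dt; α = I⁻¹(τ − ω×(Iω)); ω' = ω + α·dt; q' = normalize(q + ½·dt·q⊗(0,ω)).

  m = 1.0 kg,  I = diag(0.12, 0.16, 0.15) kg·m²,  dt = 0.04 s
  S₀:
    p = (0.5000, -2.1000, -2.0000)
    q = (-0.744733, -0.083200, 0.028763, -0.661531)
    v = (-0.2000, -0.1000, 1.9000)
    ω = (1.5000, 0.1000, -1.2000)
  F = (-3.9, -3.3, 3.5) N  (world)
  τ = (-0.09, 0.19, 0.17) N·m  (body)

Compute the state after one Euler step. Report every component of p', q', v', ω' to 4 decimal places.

p' = (0.4920, -2.1040, -1.9240)
q' = (-0.7576, -0.1048, 0.0054, -0.6442)
v' = (-0.3560, -0.2320, 2.0400)
ω' = (1.4696, 0.1340, -1.1563)

p + v·dt = (0.4920, -2.1040, -1.9240)
new velocity v' = (-0.3560, -0.2320, 2.0400)
ω×(Iω) gyroscopic = (0.0012, 0.0540, 0.0060)
(τ − ω×Iω)/I = (-0.7600, 0.8500, 1.0933)
ω + α·dt = (1.4696, 0.1340, -1.1563)
q⊗(0,ω) = (-0.6719135, -1.0854620, -1.1666098, 0.8422151)
q + ½dt·q⊗(0,ω), renormalized = (-0.7576, -0.1048, 0.0054, -0.6442)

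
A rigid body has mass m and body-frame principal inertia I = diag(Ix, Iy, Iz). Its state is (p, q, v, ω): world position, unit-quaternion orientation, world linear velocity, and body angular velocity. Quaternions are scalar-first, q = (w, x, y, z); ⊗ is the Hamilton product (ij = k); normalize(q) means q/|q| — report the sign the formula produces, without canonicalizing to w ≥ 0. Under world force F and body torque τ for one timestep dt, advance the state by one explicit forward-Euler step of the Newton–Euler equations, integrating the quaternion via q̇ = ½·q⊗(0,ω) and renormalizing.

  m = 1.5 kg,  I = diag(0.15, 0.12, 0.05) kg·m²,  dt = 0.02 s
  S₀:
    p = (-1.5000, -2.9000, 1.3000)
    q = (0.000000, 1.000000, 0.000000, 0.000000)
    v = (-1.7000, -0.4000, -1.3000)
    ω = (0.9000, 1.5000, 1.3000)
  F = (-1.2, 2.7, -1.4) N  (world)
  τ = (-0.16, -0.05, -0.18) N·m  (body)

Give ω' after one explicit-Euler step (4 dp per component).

ω' = (0.8969, 1.4722, 1.2442)

ω×(Iω) gyroscopic = (-0.1365, 0.1170, -0.0405)
angular accel α = (-0.1567, -1.3917, -2.7900)
ω' = ω + α·dt = (0.8969, 1.4722, 1.2442)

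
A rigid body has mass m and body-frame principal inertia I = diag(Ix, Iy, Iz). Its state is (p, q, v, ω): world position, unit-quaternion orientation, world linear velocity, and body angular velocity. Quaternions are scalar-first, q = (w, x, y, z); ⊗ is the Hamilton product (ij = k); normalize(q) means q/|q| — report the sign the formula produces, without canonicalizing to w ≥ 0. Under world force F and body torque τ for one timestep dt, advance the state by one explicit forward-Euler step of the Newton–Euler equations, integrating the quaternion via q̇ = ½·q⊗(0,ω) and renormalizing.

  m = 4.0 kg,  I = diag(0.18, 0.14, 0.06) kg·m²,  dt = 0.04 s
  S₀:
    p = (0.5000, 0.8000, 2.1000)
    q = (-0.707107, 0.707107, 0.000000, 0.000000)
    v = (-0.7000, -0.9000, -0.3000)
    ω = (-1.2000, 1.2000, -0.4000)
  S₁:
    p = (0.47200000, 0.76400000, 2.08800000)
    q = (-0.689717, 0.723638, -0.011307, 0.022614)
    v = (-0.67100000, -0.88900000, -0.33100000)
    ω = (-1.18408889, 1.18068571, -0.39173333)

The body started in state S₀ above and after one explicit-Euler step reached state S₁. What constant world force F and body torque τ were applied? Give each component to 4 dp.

F = (2.9000, 1.1000, -3.1000)
τ = (0.1100, -0.0100, 0.0700)

ω₁ − ω₀ = (0.01591111, -0.01931429, 0.00826667)
precession coupling = (0.0384, 0.0576, 0.0576)
τ = I·(Δω/dt) + ω₀×(Iω₀) = (0.1100, -0.0100, 0.0700)
Δv = v₁−v₀ = (0.02900000, 0.01100000, -0.03100000)
F = m·Δv/dt = (2.9000, 1.1000, -3.1000)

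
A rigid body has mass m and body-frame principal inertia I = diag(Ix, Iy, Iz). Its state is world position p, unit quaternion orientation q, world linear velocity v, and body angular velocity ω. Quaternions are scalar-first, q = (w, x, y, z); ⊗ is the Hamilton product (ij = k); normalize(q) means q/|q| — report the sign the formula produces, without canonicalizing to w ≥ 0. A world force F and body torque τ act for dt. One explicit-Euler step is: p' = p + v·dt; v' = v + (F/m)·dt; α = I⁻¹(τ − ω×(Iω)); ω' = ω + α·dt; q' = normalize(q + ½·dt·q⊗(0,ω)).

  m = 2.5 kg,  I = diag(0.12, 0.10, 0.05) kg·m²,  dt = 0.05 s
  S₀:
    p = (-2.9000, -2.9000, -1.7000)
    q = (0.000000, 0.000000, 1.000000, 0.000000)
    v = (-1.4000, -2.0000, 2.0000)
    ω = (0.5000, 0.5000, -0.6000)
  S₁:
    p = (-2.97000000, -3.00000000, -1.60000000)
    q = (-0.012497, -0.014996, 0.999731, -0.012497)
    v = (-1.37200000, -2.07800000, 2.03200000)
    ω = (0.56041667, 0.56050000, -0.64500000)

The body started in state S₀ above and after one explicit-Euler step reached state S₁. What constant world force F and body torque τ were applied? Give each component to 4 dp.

F = (1.4000, -3.9000, 1.6000)
τ = (0.1600, 0.1000, -0.0500)

Δω = ω₁−ω₀ = (0.06041667, 0.06050000, -0.04500000)
precession coupling = (0.0150, -0.0210, -0.0050)
applied torque τ = (0.1600, 0.1000, -0.0500)
velocity change Δv = (0.02800000, -0.07800000, 0.03200000)
F = m·Δv/dt = (1.4000, -3.9000, 1.6000)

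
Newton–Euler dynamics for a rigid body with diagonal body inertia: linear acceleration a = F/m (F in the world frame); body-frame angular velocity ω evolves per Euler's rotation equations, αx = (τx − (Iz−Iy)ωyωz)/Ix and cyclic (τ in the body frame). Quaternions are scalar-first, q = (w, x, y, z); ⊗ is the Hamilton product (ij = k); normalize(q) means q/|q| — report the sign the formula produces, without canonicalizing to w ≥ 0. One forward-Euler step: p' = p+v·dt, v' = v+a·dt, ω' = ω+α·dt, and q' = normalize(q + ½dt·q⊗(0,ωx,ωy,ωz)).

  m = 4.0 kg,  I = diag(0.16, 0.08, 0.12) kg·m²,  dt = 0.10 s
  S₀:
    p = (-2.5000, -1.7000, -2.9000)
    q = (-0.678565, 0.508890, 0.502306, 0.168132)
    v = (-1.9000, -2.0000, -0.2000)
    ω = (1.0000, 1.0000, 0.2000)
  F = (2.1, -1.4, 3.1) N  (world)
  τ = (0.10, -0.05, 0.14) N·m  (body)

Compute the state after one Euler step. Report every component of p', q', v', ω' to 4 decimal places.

(τ − ω×Iω)/I = (0.5750, -0.7250, 1.8333)
new body rate ω' = (1.0575, 0.9275, 0.3833)
2q̇ = q⊗(0,ω) = (-1.0448224, -0.7462358, -0.6122110, -0.1291290)
q' = normalize(q + ½dt·q⊗(0,ω)) = (-0.7289, 0.4704, 0.4705, 0.1613)
linear accel F/m = (0.5250, -0.3500, 0.7750)
new position p' = (-2.6900, -1.9000, -2.9200)
v + (F/m)dt = (-1.8475, -2.0350, -0.1225)

p' = (-2.6900, -1.9000, -2.9200)
q' = (-0.7289, 0.4704, 0.4705, 0.1613)
v' = (-1.8475, -2.0350, -0.1225)
ω' = (1.0575, 0.9275, 0.3833)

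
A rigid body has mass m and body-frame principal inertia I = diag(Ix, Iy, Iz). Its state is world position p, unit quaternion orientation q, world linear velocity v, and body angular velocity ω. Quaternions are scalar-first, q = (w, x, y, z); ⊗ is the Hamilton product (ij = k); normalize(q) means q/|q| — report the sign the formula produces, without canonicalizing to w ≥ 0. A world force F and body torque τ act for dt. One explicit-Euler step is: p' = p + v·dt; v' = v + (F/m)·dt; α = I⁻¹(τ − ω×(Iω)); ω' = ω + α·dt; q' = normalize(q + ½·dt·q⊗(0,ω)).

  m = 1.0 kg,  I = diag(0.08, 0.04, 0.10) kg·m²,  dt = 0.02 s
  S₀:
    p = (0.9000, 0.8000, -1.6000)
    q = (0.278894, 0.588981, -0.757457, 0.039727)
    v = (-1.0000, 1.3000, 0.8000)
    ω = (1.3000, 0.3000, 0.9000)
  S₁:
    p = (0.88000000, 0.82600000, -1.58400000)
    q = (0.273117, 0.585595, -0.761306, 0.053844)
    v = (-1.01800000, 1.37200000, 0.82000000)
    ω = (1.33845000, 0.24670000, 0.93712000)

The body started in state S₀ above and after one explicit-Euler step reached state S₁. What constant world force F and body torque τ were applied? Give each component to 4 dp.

F = (-0.9000, 3.6000, 1.0000)
τ = (0.1700, -0.1300, 0.1700)

velocity change Δv = (-0.01800000, 0.07200000, 0.02000000)
applied force F = (-0.9000, 3.6000, 1.0000)
Δω = ω₁−ω₀ = (0.03845000, -0.05330000, 0.03712000)
τ = I·(Δω/dt) + ω₀×(Iω₀) = (0.1700, -0.1300, 0.1700)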